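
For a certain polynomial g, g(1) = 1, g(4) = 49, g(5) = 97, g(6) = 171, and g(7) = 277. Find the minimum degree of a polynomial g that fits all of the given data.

Divided differences on the nodes 1, 4, 5, 6, 7:
  order 0: 1  49  97  171  277
  order 1: 16  48  74  106
  order 2: 8  13  16
  order 3: 1  1
  order 4: 0
The order-3 divided differences are all 1 (nonzero) and every higher order vanishes, so the data lies on a polynomial of degree exactly 3.

3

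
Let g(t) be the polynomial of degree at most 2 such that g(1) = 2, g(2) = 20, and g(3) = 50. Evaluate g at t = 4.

Using the Lagrange interpolation formula with nodes 1, 2, 3:
  L_0(t) = (t - 2)(t - 3) / 2
  L_1(t) = (t - 1)(t - 3) / -1
  L_2(t) = (t - 1)(t - 2) / 2
Then g(t) = 2·L_0(t) + 20·L_1(t) + 50·L_2(t).
Expanding and collecting terms gives g(t) = 6t² - 4.
Evaluating at t = 4: g(4) = 92.

92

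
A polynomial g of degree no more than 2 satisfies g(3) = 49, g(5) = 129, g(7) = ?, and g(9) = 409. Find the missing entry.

On equispaced nodes a degree-2 polynomial has vanishing third forward difference, so
  - g(3) + 3·g(5) - 3·g(7) + g(9) = 0.
Substituting the known values and solving for g(7):
  -3·g(7) = -747
  g(7) = 249.

249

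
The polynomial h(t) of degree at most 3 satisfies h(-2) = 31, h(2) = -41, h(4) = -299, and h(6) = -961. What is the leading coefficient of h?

-4

Write h(t) = at^3 + bt^2 + ct + d. Substituting each data point gives a linear system:
  -8a + 4b - 2c + d = 31
  8a + 4b + 2c + d = -41
  64a + 16b + 4c + d = -299
  216a + 36b + 6c + d = -961
Solving the system yields a = -4, b = -5/2, c = -2, d = 5.
So h(t) = -4t^3 - (5/2)t^2 - 2t + 5.
The leading coefficient is -4.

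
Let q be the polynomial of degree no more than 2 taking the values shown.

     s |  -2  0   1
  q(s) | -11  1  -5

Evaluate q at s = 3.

Write q(s) = as^2 + bs + c. Substituting each data point gives a linear system:
  4a - 2b + c = -11
  c = 1
  a + b + c = -5
Solving the system yields a = -4, b = -2, c = 1.
So q(s) = -4s^2 - 2s + 1.
Then q(3) = -41.

-41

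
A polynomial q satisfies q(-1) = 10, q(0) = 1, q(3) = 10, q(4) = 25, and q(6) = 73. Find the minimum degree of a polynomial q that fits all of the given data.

Divided differences on the nodes -1, 0, 3, 4, 6:
  order 0: 10  1  10  25  73
  order 1: -9  3  15  24
  order 2: 3  3  3
  order 3: 0  0
  order 4: 0
The order-2 divided differences are all 3 (nonzero) and every higher order vanishes, so the data lies on a polynomial of degree exactly 2.

2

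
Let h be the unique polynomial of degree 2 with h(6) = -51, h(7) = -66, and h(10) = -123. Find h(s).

h(s) = -s^2 - 2s - 3

Write h(s) = as^2 + bs + c. Substituting each data point gives a linear system:
  36a + 6b + c = -51
  49a + 7b + c = -66
  100a + 10b + c = -123
Solving the system yields a = -1, b = -2, c = -3.
So h(s) = -s² - 2s - 3.
Check: h(6) = -51. ✓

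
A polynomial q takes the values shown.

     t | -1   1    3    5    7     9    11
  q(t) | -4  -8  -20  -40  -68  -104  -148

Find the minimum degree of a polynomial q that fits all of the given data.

Forward differences of the values at t = -1, 1, 3, 5, 7, 9, 11:
  q  : -4  -8  -20  -40  -68  -104  -148
  Δ  : -4  -12  -20  -28  -36  -44
  Δ^2: -8  -8  -8  -8  -8
  Δ^3: 0  0  0  0
  Δ^4: 0  0  0
  Δ^5: 0  0
  Δ^6: 0
The second differences are constant (-8) and nonzero, while all higher differences vanish, so the minimal degree is 2.

2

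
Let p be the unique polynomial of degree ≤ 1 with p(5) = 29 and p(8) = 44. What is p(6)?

34

Using the Lagrange interpolation formula with nodes 5, 8:
  L_0(x) = (x - 8) / -3
  L_1(x) = (x - 5) / 3
Then p(x) = 29·L_0(x) + 44·L_1(x).
Expanding and collecting terms gives p(x) = 5x + 4.
Evaluating at x = 6: p(6) = 34.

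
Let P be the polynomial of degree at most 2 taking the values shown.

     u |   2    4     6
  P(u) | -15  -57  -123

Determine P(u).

P(u) = -3u^2 - 3u + 3

Write P(u) = au^2 + bu + c. Substituting each data point gives a linear system:
  4a + 2b + c = -15
  16a + 4b + c = -57
  36a + 6b + c = -123
Solving the system yields a = -3, b = -3, c = 3.
So P(u) = -3u² - 3u + 3.
Check: P(2) = -15. ✓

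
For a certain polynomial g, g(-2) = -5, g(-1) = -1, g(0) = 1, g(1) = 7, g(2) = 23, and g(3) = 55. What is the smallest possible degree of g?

3

Forward differences of the values at s = -2, -1, 0, 1, 2, 3:
  g  : -5  -1  1  7  23  55
  Δ  : 4  2  6  16  32
  Δ^2: -2  4  10  16
  Δ^3: 6  6  6
  Δ^4: 0  0
  Δ^5: 0
The third differences are constant (6) and nonzero, while all higher differences vanish, so the minimal degree is 3.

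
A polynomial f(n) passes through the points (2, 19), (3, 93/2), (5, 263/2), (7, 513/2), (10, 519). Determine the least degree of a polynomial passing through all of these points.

2

Divided differences on the nodes 2, 3, 5, 7, 10:
  order 0: 19  93/2  263/2  513/2  519
  order 1: 55/2  85/2  125/2  175/2
  order 2: 5  5  5
  order 3: 0  0
  order 4: 0
The order-2 divided differences are all 5 (nonzero) and every higher order vanishes, so the data lies on a polynomial of degree exactly 2.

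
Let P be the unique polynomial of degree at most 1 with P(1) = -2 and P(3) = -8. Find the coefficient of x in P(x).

Write P(x) = ax + b. Substituting each data point gives a linear system:
  a + b = -2
  3a + b = -8
Solving the system yields a = -3, b = 1.
So P(x) = -3x + 1.
The leading coefficient is -3.

-3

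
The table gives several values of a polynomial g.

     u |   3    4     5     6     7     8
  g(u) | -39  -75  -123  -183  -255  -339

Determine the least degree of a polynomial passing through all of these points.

Forward differences of the values at u = 3, 4, 5, 6, 7, 8:
  g  : -39  -75  -123  -183  -255  -339
  Δ  : -36  -48  -60  -72  -84
  Δ^2: -12  -12  -12  -12
  Δ^3: 0  0  0
  Δ^4: 0  0
  Δ^5: 0
The second differences are constant (-12) and nonzero, while all higher differences vanish, so the minimal degree is 2.

2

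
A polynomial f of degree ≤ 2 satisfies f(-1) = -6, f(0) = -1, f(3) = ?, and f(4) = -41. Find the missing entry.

The 3 known points determine the degree-2 polynomial uniquely.
Write f(t) = at^2 + bt + c. Substituting each data point gives a linear system:
  a - b + c = -6
  c = -1
  16a + 4b + c = -41
Solving the system yields a = -3, b = 2, c = -1.
So f(t) = -3t² + 2t - 1.
Then f(3) = -22.

-22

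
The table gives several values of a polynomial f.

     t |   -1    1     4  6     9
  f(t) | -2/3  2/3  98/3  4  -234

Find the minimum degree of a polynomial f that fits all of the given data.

Divided differences on the nodes -1, 1, 4, 6, 9:
  order 0: -2/3  2/3  98/3  4  -234
  order 1: 2/3  32/3  -43/3  -238/3
  order 2: 2  -5  -13
  order 3: -1  -1
  order 4: 0
The order-3 divided differences are all -1 (nonzero) and every higher order vanishes, so the data lies on a polynomial of degree exactly 3.

3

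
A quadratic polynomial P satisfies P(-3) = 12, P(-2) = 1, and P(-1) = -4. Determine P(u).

P(u) = 3u^2 + 4u - 3

Write P(u) = au^2 + bu + c. Substituting each data point gives a linear system:
  9a - 3b + c = 12
  4a - 2b + c = 1
  a - b + c = -4
Solving the system yields a = 3, b = 4, c = -3.
So P(u) = 3u^2 + 4u - 3.
Check: P(-3) = 12. ✓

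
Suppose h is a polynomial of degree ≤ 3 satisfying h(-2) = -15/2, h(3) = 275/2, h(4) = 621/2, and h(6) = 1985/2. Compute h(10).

8745/2

Write h(u) = au^3 + bu^2 + cu + d. Substituting each data point gives a linear system:
  -8a + 4b - 2c + d = -15/2
  27a + 9b + 3c + d = 275/2
  64a + 16b + 4c + d = 621/2
  216a + 36b + 6c + d = 1985/2
Solving the system yields a = 4, b = 4, c = -3, d = 5/2.
So h(u) = 4u^3 + 4u^2 - 3u + 5/2.
Then h(10) = 8745/2.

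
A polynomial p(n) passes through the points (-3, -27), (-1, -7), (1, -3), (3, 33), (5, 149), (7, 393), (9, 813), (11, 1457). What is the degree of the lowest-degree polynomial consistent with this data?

Forward differences of the values at n = -3, -1, 1, 3, 5, 7, 9, 11:
  p  : -27  -7  -3  33  149  393  813  1457
  Δ  : 20  4  36  116  244  420  644
  Δ^2: -16  32  80  128  176  224
  Δ^3: 48  48  48  48  48
  Δ^4: 0  0  0  0
  Δ^5: 0  0  0
  Δ^6: 0  0
  Δ^7: 0
The third differences are constant (48) and nonzero, while all higher differences vanish, so the minimal degree is 3.

3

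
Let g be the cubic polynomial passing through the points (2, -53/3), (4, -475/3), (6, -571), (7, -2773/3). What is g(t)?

Write g(t) = at^3 + bt^2 + ct + d. Substituting each data point gives a linear system:
  8a + 4b + 2c + d = -53/3
  64a + 16b + 4c + d = -475/3
  216a + 36b + 6c + d = -571
  343a + 49b + 7c + d = -2773/3
Solving the system yields a = -3, b = 2, c = 5/3, d = -5.
So g(t) = -3t³ + 2t² + (5/3)t - 5.
Check: g(6) = -571. ✓

g(t) = -3t^3 + 2t^2 + (5/3)t - 5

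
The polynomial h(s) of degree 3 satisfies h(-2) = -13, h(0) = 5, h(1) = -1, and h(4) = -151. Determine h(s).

Using the Lagrange interpolation formula with nodes -2, 0, 1, 4:
  L_0(s) = s(s - 1)(s - 4) / -36
  L_1(s) = (s + 2)(s - 1)(s - 4) / 8
  L_2(s) = (s + 2)s(s - 4) / -9
  L_3(s) = (s + 2)s(s - 1) / 72
Then h(s) = -13·L_0(s) + 5·L_1(s) - 1·L_2(s) - 151·L_3(s).
Expanding and collecting terms gives h(s) = -s^3 - 6s^2 + s + 5.
Check: h(4) = -151. ✓

h(s) = -s^3 - 6s^2 + s + 5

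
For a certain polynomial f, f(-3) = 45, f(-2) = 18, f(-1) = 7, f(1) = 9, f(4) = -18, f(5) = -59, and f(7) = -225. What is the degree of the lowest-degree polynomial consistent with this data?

3

Divided differences on the nodes -3, -2, -1, 1, 4, 5, 7:
  order 0: 45  18  7  9  -18  -59  -225
  order 1: -27  -11  1  -9  -41  -83
  order 2: 8  4  -2  -8  -14
  order 3: -1  -1  -1  -1
  order 4: 0  0  0
  order 5: 0  0
  order 6: 0
The order-3 divided differences are all -1 (nonzero) and every higher order vanishes, so the data lies on a polynomial of degree exactly 3.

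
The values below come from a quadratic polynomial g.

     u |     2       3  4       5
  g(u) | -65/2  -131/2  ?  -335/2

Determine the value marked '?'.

-221/2

On equispaced nodes a degree-2 polynomial has vanishing third forward difference, so
  - g(2) + 3·g(3) - 3·g(4) + g(5) = 0.
Substituting the known values and solving for g(4):
  -3·g(4) = 663/2
  g(4) = -221/2.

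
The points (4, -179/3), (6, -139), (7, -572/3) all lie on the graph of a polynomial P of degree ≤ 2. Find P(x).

P(x) = -4x^2 + (1/3)x + 3

Write P(x) = ax^2 + bx + c. Substituting each data point gives a linear system:
  16a + 4b + c = -179/3
  36a + 6b + c = -139
  49a + 7b + c = -572/3
Solving the system yields a = -4, b = 1/3, c = 3.
So P(x) = -4x^2 + (1/3)x + 3.
Check: P(6) = -139. ✓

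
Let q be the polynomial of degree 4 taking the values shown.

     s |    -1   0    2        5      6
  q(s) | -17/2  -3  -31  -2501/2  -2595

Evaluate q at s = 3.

Write q(s) = as^4 + bs^3 + cs^2 + ds + e. Substituting each data point gives a linear system:
  a - b + c - d + e = -17/2
  e = -3
  16a + 8b + 4c + 2d + e = -31
  625a + 125b + 25c + 5d + e = -2501/2
  1296a + 216b + 36c + 6d + e = -2595
Solving the system yields a = -2, b = 0, c = -1/2, d = 3, e = -3.
So q(s) = -2s^4 - (1/2)s^2 + 3s - 3.
Then q(3) = -321/2.

-321/2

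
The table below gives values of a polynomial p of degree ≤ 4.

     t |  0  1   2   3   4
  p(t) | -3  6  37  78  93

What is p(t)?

p(t) = -t^4 + 4t^3 + 6t^2 - 3

Write p(t) = at^4 + bt^3 + ct^2 + dt + e. Substituting each data point gives a linear system:
  e = -3
  a + b + c + d + e = 6
  16a + 8b + 4c + 2d + e = 37
  81a + 27b + 9c + 3d + e = 78
  256a + 64b + 16c + 4d + e = 93
Solving the system yields a = -1, b = 4, c = 6, d = 0, e = -3.
So p(t) = -t^4 + 4t^3 + 6t^2 - 3.
Check: p(3) = 78. ✓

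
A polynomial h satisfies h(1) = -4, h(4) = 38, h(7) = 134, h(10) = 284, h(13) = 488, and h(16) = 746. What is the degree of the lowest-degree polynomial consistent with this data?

Forward differences of the values at s = 1, 4, 7, 10, 13, 16:
  h  : -4  38  134  284  488  746
  Δ  : 42  96  150  204  258
  Δ^2: 54  54  54  54
  Δ^3: 0  0  0
  Δ^4: 0  0
  Δ^5: 0
The second differences are constant (54) and nonzero, while all higher differences vanish, so the minimal degree is 2.

2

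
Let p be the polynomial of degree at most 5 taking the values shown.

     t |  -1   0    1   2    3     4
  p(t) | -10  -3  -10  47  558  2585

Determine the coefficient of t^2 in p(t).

-5

Write p(t) = at^5 + bt^4 + ct^3 + dt^2 + et + k. Substituting each data point gives a linear system:
  -a + b - c + d - e + k = -10
  k = -3
  a + b + c + d + e + k = -10
  32a + 16b + 8c + 4d + 2e + k = 47
  243a + 81b + 27c + 9d + 3e + k = 558
  1024a + 256b + 64c + 16d + 4e + k = 2585
Solving the system yields a = 3, b = -2, c = 2, d = -5, e = -5, k = -3.
So p(t) = 3t^5 - 2t^4 + 2t^3 - 5t^2 - 5t - 3.
The coefficient of t^2 is -5.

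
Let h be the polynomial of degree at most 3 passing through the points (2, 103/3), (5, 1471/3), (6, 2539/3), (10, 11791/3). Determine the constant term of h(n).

Write h(n) = an^3 + bn^2 + cn + d. Substituting each data point gives a linear system:
  8a + 4b + 2c + d = 103/3
  125a + 25b + 5c + d = 1471/3
  216a + 36b + 6c + d = 2539/3
  1000a + 100b + 10c + d = 11791/3
Solving the system yields a = 4, b = -1, c = 3, d = 1/3.
So h(n) = 4n^3 - n^2 + 3n + 1/3.
The constant term is 1/3.

1/3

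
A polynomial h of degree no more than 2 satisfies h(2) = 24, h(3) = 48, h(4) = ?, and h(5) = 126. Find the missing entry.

82

The 3 known points determine the degree-2 polynomial uniquely.
Write h(t) = at^2 + bt + c. Substituting each data point gives a linear system:
  4a + 2b + c = 24
  9a + 3b + c = 48
  25a + 5b + c = 126
Solving the system yields a = 5, b = -1, c = 6.
So h(t) = 5t^2 - t + 6.
Then h(4) = 82.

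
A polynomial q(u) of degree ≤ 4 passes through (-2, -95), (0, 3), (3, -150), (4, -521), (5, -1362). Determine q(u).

q(u) = -3u^4 + 5u^3 - 4u^2 - 3u + 3

Write q(u) = au^4 + bu^3 + cu^2 + du + e. Substituting each data point gives a linear system:
  16a - 8b + 4c - 2d + e = -95
  e = 3
  81a + 27b + 9c + 3d + e = -150
  256a + 64b + 16c + 4d + e = -521
  625a + 125b + 25c + 5d + e = -1362
Solving the system yields a = -3, b = 5, c = -4, d = -3, e = 3.
So q(u) = -3u^4 + 5u^3 - 4u^2 - 3u + 3.
Check: q(4) = -521. ✓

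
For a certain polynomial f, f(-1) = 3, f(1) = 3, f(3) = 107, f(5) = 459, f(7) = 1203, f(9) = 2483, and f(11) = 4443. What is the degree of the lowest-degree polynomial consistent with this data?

Forward differences of the values at t = -1, 1, 3, 5, 7, 9, 11:
  f  : 3  3  107  459  1203  2483  4443
  Δ  : 0  104  352  744  1280  1960
  Δ^2: 104  248  392  536  680
  Δ^3: 144  144  144  144
  Δ^4: 0  0  0
  Δ^5: 0  0
  Δ^6: 0
The third differences are constant (144) and nonzero, while all higher differences vanish, so the minimal degree is 3.

3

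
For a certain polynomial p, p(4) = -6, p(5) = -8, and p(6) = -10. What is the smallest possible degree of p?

1

Forward differences of the values at u = 4, 5, 6:
  p  : -6  -8  -10
  Δ  : -2  -2
  Δ^2: 0
The first differences are constant (-2) and nonzero, while all higher differences vanish, so the minimal degree is 1.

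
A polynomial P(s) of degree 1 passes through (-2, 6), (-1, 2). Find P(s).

P(s) = -4s - 2

Using the Lagrange interpolation formula with nodes -2, -1:
  L_0(s) = (s + 1) / -1
  L_1(s) = (s + 2) / 1
Then P(s) = 6·L_0(s) + 2·L_1(s).
Expanding and collecting terms gives P(s) = -4s - 2.
Check: P(-2) = 6. ✓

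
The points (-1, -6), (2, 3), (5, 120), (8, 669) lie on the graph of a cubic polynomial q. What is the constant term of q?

Write q(s) = as^3 + bs^2 + cs + d. Substituting each data point gives a linear system:
  -a + b - c + d = -6
  8a + 4b + 2c + d = 3
  125a + 25b + 5c + d = 120
  512a + 64b + 8c + d = 669
Solving the system yields a = 2, b = -6, c = 3, d = 5.
So q(s) = 2s^3 - 6s^2 + 3s + 5.
The constant term is 5.

5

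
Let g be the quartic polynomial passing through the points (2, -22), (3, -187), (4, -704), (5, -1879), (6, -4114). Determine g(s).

g(s) = -4s^4 + 5s^3 - s^2 + 5s - 4

Write g(s) = as^4 + bs^3 + cs^2 + ds + e. Substituting each data point gives a linear system:
  16a + 8b + 4c + 2d + e = -22
  81a + 27b + 9c + 3d + e = -187
  256a + 64b + 16c + 4d + e = -704
  625a + 125b + 25c + 5d + e = -1879
  1296a + 216b + 36c + 6d + e = -4114
Solving the system yields a = -4, b = 5, c = -1, d = 5, e = -4.
So g(s) = -4s⁴ + 5s³ - s² + 5s - 4.
Check: g(4) = -704. ✓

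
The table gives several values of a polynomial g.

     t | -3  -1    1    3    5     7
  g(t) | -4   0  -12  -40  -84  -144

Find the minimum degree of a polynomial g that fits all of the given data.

2

Forward differences of the values at t = -3, -1, 1, 3, 5, 7:
  g  : -4  0  -12  -40  -84  -144
  Δ  : 4  -12  -28  -44  -60
  Δ^2: -16  -16  -16  -16
  Δ^3: 0  0  0
  Δ^4: 0  0
  Δ^5: 0
The second differences are constant (-16) and nonzero, while all higher differences vanish, so the minimal degree is 2.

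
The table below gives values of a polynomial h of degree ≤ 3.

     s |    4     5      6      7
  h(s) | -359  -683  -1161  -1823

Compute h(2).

Forward differences of the values at s = 4, 5, 6, 7:
  h  : -359  -683  -1161  -1823
  Δ  : -324  -478  -662
  Δ^2: -154  -184
  Δ^3: -30
The third differences are constant, confirming degree 3.
Interpolating (Newton forward form) and evaluating at s = 2 gives h(2) = -53.

-53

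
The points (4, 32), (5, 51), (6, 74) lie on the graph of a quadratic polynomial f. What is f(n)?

f(n) = 2n^2 + n - 4

Using the Lagrange interpolation formula with nodes 4, 5, 6:
  L_0(n) = (n - 5)(n - 6) / 2
  L_1(n) = (n - 4)(n - 6) / -1
  L_2(n) = (n - 4)(n - 5) / 2
Then f(n) = 32·L_0(n) + 51·L_1(n) + 74·L_2(n).
Expanding and collecting terms gives f(n) = 2n^2 + n - 4.
Check: f(4) = 32. ✓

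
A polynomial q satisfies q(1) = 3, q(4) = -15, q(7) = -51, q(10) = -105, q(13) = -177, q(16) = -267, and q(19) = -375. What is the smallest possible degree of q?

2

Forward differences of the values at x = 1, 4, 7, 10, 13, 16, 19:
  q  : 3  -15  -51  -105  -177  -267  -375
  Δ  : -18  -36  -54  -72  -90  -108
  Δ^2: -18  -18  -18  -18  -18
  Δ^3: 0  0  0  0
  Δ^4: 0  0  0
  Δ^5: 0  0
  Δ^6: 0
The second differences are constant (-18) and nonzero, while all higher differences vanish, so the minimal degree is 2.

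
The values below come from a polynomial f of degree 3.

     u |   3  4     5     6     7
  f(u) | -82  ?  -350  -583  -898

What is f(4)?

The 4 known points determine the degree-3 polynomial uniquely.
Write f(u) = au^3 + bu^2 + cu + d. Substituting each data point gives a linear system:
  27a + 9b + 3c + d = -82
  125a + 25b + 5c + d = -350
  216a + 36b + 6c + d = -583
  343a + 49b + 7c + d = -898
Solving the system yields a = -2, b = -5, c = 4, d = 5.
So f(u) = -2u³ - 5u² + 4u + 5.
Then f(4) = -187.

-187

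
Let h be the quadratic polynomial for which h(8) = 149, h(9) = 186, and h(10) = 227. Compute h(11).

272

Using the Lagrange interpolation formula with nodes 8, 9, 10:
  L_0(x) = (x - 9)(x - 10) / 2
  L_1(x) = (x - 8)(x - 10) / -1
  L_2(x) = (x - 8)(x - 9) / 2
Then h(x) = 149·L_0(x) + 186·L_1(x) + 227·L_2(x).
Expanding and collecting terms gives h(x) = 2x² + 3x - 3.
Evaluating at x = 11: h(11) = 272.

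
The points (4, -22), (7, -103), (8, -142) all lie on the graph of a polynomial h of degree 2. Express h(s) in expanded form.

h(s) = -3s^2 + 6s + 2

Write h(s) = as^2 + bs + c. Substituting each data point gives a linear system:
  16a + 4b + c = -22
  49a + 7b + c = -103
  64a + 8b + c = -142
Solving the system yields a = -3, b = 6, c = 2.
So h(s) = -3s^2 + 6s + 2.
Check: h(8) = -142. ✓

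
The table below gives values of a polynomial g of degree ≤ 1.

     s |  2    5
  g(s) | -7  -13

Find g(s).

Write g(s) = as + b. Substituting each data point gives a linear system:
  2a + b = -7
  5a + b = -13
Solving the system yields a = -2, b = -3.
So g(s) = -2s - 3.
Check: g(2) = -7. ✓

g(s) = -2s - 3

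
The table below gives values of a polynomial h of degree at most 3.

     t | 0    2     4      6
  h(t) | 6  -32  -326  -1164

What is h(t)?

h(t) = -6t^3 + 4t^2 - 3t + 6

Using the Lagrange interpolation formula with nodes 0, 2, 4, 6:
  L_0(t) = (t - 2)(t - 4)(t - 6) / -48
  L_1(t) = t(t - 4)(t - 6) / 16
  L_2(t) = t(t - 2)(t - 6) / -16
  L_3(t) = t(t - 2)(t - 4) / 48
Then h(t) = 6·L_0(t) - 32·L_1(t) - 326·L_2(t) - 1164·L_3(t).
Expanding and collecting terms gives h(t) = -6t³ + 4t² - 3t + 6.
Check: h(2) = -32. ✓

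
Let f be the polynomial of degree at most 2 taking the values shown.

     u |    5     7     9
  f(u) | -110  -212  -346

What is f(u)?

f(u) = -4u^2 - 3u + 5

Write f(u) = au^2 + bu + c. Substituting each data point gives a linear system:
  25a + 5b + c = -110
  49a + 7b + c = -212
  81a + 9b + c = -346
Solving the system yields a = -4, b = -3, c = 5.
So f(u) = -4u^2 - 3u + 5.
Check: f(9) = -346. ✓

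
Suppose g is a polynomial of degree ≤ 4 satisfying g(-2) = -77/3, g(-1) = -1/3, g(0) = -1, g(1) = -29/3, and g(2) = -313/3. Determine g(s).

g(s) = -4s^4 - 5s^3 + (1/3)s - 1

Using the Lagrange interpolation formula with nodes -2, -1, 0, 1, 2:
  L_0(s) = (s + 1)s(s - 1)(s - 2) / 24
  L_1(s) = (s + 2)s(s - 1)(s - 2) / -6
  L_2(s) = (s + 2)(s + 1)(s - 1)(s - 2) / 4
  L_3(s) = (s + 2)(s + 1)s(s - 2) / -6
  L_4(s) = (s + 2)(s + 1)s(s - 1) / 24
Then g(s) = -77/3·L_0(s) - 1/3·L_1(s) - 1·L_2(s) - 29/3·L_3(s) - 313/3·L_4(s).
Expanding and collecting terms gives g(s) = -4s⁴ - 5s³ + (1/3)s - 1.
Check: g(1) = -29/3. ✓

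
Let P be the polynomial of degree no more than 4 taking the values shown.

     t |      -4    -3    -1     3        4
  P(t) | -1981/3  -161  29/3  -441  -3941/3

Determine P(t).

P(t) = -4t^4 - 5t^3 + 2t^2 - (5/3)t + 5

Using the Lagrange interpolation formula with nodes -4, -3, -1, 3, 4:
  L_0(t) = (t + 3)(t + 1)(t - 3)(t - 4) / 168
  L_1(t) = (t + 4)(t + 1)(t - 3)(t - 4) / -84
  L_2(t) = (t + 4)(t + 3)(t - 3)(t - 4) / 120
  L_3(t) = (t + 4)(t + 3)(t + 1)(t - 4) / -168
  L_4(t) = (t + 4)(t + 3)(t + 1)(t - 3) / 280
Then P(t) = -1981/3·L_0(t) - 161·L_1(t) + 29/3·L_2(t) - 441·L_3(t) - 3941/3·L_4(t).
Expanding and collecting terms gives P(t) = -4t^4 - 5t^3 + 2t^2 - (5/3)t + 5.
Check: P(-4) = -1981/3. ✓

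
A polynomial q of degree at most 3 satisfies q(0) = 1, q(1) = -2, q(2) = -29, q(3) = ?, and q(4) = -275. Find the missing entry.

-110

On equispaced nodes a degree-3 polynomial has vanishing fourth forward difference, so
  q(0) - 4·q(1) + 6·q(2) - 4·q(3) + q(4) = 0.
Substituting the known values and solving for q(3):
  -4·q(3) = 440
  q(3) = -110.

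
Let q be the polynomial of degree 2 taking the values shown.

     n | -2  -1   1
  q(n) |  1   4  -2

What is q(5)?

Write q(n) = an^2 + bn + c. Substituting each data point gives a linear system:
  4a - 2b + c = 1
  a - b + c = 4
  a + b + c = -2
Solving the system yields a = -2, b = -3, c = 3.
So q(n) = -2n^2 - 3n + 3.
Then q(5) = -62.

-62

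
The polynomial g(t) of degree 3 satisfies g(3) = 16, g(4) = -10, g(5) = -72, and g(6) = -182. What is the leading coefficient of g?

Write g(t) = at^3 + bt^2 + ct + d. Substituting each data point gives a linear system:
  27a + 9b + 3c + d = 16
  64a + 16b + 4c + d = -10
  125a + 25b + 5c + d = -72
  216a + 36b + 6c + d = -182
Solving the system yields a = -2, b = 6, c = 6, d = -2.
So g(t) = -2t^3 + 6t^2 + 6t - 2.
The leading coefficient is -2.

-2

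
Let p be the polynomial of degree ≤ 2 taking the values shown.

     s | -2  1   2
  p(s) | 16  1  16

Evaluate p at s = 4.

76

Write p(s) = as^2 + bs + c. Substituting each data point gives a linear system:
  4a - 2b + c = 16
  a + b + c = 1
  4a + 2b + c = 16
Solving the system yields a = 5, b = 0, c = -4.
So p(s) = 5s² - 4.
Then p(4) = 76.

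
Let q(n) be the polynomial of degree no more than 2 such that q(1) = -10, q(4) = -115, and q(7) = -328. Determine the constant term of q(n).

1

Write q(n) = an^2 + bn + c. Substituting each data point gives a linear system:
  a + b + c = -10
  16a + 4b + c = -115
  49a + 7b + c = -328
Solving the system yields a = -6, b = -5, c = 1.
So q(n) = -6n^2 - 5n + 1.
The constant term is 1.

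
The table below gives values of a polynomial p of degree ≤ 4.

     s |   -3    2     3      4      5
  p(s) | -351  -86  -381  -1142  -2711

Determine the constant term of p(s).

-6

Write p(s) = as^4 + bs^3 + cs^2 + ds + e. Substituting each data point gives a linear system:
  81a - 27b + 9c - 3d + e = -351
  16a + 8b + 4c + 2d + e = -86
  81a + 27b + 9c + 3d + e = -381
  256a + 64b + 16c + 4d + e = -1142
  625a + 125b + 25c + 5d + e = -2711
Solving the system yields a = -4, b = -1, c = -4, d = 4, e = -6.
So p(s) = -4s^4 - s^3 - 4s^2 + 4s - 6.
The constant term is -6.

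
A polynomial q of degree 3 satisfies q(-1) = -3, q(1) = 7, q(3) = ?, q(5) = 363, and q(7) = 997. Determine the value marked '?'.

On equispaced nodes a degree-3 polynomial has vanishing fourth forward difference, so
  q(-1) - 4·q(1) + 6·q(3) - 4·q(5) + q(7) = 0.
Substituting the known values and solving for q(3):
  6·q(3) = 486
  q(3) = 81.

81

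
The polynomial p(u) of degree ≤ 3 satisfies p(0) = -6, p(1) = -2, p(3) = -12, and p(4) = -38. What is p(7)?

Using the Lagrange interpolation formula with nodes 0, 1, 3, 4:
  L_0(u) = (u - 1)(u - 3)(u - 4) / -12
  L_1(u) = u(u - 3)(u - 4) / 6
  L_2(u) = u(u - 1)(u - 4) / -6
  L_3(u) = u(u - 1)(u - 3) / 12
Then p(u) = -6·L_0(u) - 2·L_1(u) - 12·L_2(u) - 38·L_3(u).
Expanding and collecting terms gives p(u) = -u^3 + u^2 + 4u - 6.
Evaluating at u = 7: p(7) = -272.

-272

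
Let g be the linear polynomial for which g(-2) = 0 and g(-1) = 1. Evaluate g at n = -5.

-3

Using the Lagrange interpolation formula with nodes -2, -1:
  L_0(n) = (n + 1) / -1
  L_1(n) = (n + 2) / 1
Then g(n) = 0·L_0(n) + 1·L_1(n).
Expanding and collecting terms gives g(n) = n + 2.
Evaluating at n = -5: g(-5) = -3.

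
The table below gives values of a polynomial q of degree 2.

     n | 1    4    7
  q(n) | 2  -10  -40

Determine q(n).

q(n) = -n^2 + n + 2

Write q(n) = an^2 + bn + c. Substituting each data point gives a linear system:
  a + b + c = 2
  16a + 4b + c = -10
  49a + 7b + c = -40
Solving the system yields a = -1, b = 1, c = 2.
So q(n) = -n² + n + 2.
Check: q(1) = 2. ✓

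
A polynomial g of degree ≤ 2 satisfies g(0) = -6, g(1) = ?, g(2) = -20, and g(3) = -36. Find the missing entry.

On equispaced nodes a degree-2 polynomial has vanishing third forward difference, so
  - g(0) + 3·g(1) - 3·g(2) + g(3) = 0.
Substituting the known values and solving for g(1):
  3·g(1) = -30
  g(1) = -10.

-10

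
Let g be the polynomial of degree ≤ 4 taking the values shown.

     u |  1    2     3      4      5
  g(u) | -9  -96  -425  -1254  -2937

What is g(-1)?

-9

Forward differences of the values at u = 1, 2, 3, 4, 5:
  g  : -9  -96  -425  -1254  -2937
  Δ  : -87  -329  -829  -1683
  Δ^2: -242  -500  -854
  Δ^3: -258  -354
  Δ^4: -96
The fourth differences are constant, confirming degree 4.
Interpolating (Newton forward form) and evaluating at u = -1 gives g(-1) = -9.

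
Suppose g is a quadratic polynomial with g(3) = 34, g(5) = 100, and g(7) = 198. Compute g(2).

13

Write g(u) = au^2 + bu + c. Substituting each data point gives a linear system:
  9a + 3b + c = 34
  25a + 5b + c = 100
  49a + 7b + c = 198
Solving the system yields a = 4, b = 1, c = -5.
So g(u) = 4u² + u - 5.
Then g(2) = 13.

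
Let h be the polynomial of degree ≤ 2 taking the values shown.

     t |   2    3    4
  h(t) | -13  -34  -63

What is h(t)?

Using the Lagrange interpolation formula with nodes 2, 3, 4:
  L_0(t) = (t - 3)(t - 4) / 2
  L_1(t) = (t - 2)(t - 4) / -1
  L_2(t) = (t - 2)(t - 3) / 2
Then h(t) = -13·L_0(t) - 34·L_1(t) - 63·L_2(t).
Expanding and collecting terms gives h(t) = -4t^2 - t + 5.
Check: h(2) = -13. ✓

h(t) = -4t^2 - t + 5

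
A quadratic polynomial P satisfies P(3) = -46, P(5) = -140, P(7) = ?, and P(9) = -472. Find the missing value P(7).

The 3 known points determine the degree-2 polynomial uniquely.
Write P(t) = at^2 + bt + c. Substituting each data point gives a linear system:
  9a + 3b + c = -46
  25a + 5b + c = -140
  81a + 9b + c = -472
Solving the system yields a = -6, b = 1, c = 5.
So P(t) = -6t^2 + t + 5.
Then P(7) = -282.

-282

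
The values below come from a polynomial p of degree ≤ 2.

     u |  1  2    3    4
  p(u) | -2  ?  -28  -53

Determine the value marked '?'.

The 3 known points determine the degree-2 polynomial uniquely.
Write p(u) = au^2 + bu + c. Substituting each data point gives a linear system:
  a + b + c = -2
  9a + 3b + c = -28
  16a + 4b + c = -53
Solving the system yields a = -4, b = 3, c = -1.
So p(u) = -4u^2 + 3u - 1.
Then p(2) = -11.

-11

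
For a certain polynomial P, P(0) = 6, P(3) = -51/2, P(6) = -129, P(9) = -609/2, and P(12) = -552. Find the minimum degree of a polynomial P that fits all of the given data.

2

Forward differences of the values at x = 0, 3, 6, 9, 12:
  P  : 6  -51/2  -129  -609/2  -552
  Δ  : -63/2  -207/2  -351/2  -495/2
  Δ^2: -72  -72  -72
  Δ^3: 0  0
  Δ^4: 0
The second differences are constant (-72) and nonzero, while all higher differences vanish, so the minimal degree is 2.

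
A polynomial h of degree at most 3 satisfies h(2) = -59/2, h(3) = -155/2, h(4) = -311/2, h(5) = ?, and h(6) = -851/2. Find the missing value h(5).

-539/2

The 4 known points determine the degree-3 polynomial uniquely.
Write h(u) = au^3 + bu^2 + cu + d. Substituting each data point gives a linear system:
  8a + 4b + 2c + d = -59/2
  27a + 9b + 3c + d = -155/2
  64a + 16b + 4c + d = -311/2
  216a + 36b + 6c + d = -851/2
Solving the system yields a = -1, b = -6, c = 1, d = 1/2.
So h(u) = -u^3 - 6u^2 + u + 1/2.
Then h(5) = -539/2.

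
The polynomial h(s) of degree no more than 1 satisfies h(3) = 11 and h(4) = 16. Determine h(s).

Write h(s) = as + b. Substituting each data point gives a linear system:
  3a + b = 11
  4a + b = 16
Solving the system yields a = 5, b = -4.
So h(s) = 5s - 4.
Check: h(4) = 16. ✓

h(s) = 5s - 4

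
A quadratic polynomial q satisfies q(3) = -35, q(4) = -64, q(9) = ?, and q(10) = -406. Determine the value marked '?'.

-329

The 3 known points determine the degree-2 polynomial uniquely.
Write q(u) = au^2 + bu + c. Substituting each data point gives a linear system:
  9a + 3b + c = -35
  16a + 4b + c = -64
  100a + 10b + c = -406
Solving the system yields a = -4, b = -1, c = 4.
So q(u) = -4u² - u + 4.
Then q(9) = -329.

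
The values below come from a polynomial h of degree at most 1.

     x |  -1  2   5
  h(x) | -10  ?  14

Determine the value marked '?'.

On equispaced nodes a degree-1 polynomial has vanishing second forward difference, so
  h(-1) - 2·h(2) + h(5) = 0.
Substituting the known values and solving for h(2):
  -2·h(2) = -4
  h(2) = 2.

2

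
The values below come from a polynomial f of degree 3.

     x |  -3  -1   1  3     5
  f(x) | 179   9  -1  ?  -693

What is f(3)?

The 4 known points determine the degree-3 polynomial uniquely.
Write f(x) = ax^3 + bx^2 + cx + d. Substituting each data point gives a linear system:
  -27a + 9b - 3c + d = 179
  -a + b - c + d = 9
  a + b + c + d = -1
  125a + 25b + 5c + d = -693
Solving the system yields a = -6, b = 2, c = 1, d = 2.
So f(x) = -6x³ + 2x² + x + 2.
Then f(3) = -139.

-139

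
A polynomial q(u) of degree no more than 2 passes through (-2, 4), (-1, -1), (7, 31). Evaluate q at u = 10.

Using the Lagrange interpolation formula with nodes -2, -1, 7:
  L_0(u) = (u + 1)(u - 7) / 9
  L_1(u) = (u + 2)(u - 7) / -8
  L_2(u) = (u + 2)(u + 1) / 72
Then q(u) = 4·L_0(u) - 1·L_1(u) + 31·L_2(u).
Expanding and collecting terms gives q(u) = u^2 - 2u - 4.
Evaluating at u = 10: q(10) = 76.

76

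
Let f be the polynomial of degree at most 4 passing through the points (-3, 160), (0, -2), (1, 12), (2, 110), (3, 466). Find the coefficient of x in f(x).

Write f(x) = ax^4 + bx^3 + cx^2 + dx + e. Substituting each data point gives a linear system:
  81a - 27b + 9c - 3d + e = 160
  e = -2
  a + b + c + d + e = 12
  16a + 8b + 4c + 2d + e = 110
  81a + 27b + 9c + 3d + e = 466
Solving the system yields a = 4, b = 5, c = -1, d = 6, e = -2.
So f(x) = 4x^4 + 5x^3 - x^2 + 6x - 2.
The coefficient of x is 6.

6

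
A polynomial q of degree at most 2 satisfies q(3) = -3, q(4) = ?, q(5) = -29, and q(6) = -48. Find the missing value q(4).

On equispaced nodes a degree-2 polynomial has vanishing third forward difference, so
  - q(3) + 3·q(4) - 3·q(5) + q(6) = 0.
Substituting the known values and solving for q(4):
  3·q(4) = -42
  q(4) = -14.

-14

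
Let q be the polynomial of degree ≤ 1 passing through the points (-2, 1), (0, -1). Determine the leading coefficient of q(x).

-1

Write q(x) = ax + b. Substituting each data point gives a linear system:
  -2a + b = 1
  b = -1
Solving the system yields a = -1, b = -1.
So q(x) = -x - 1.
The leading coefficient is -1.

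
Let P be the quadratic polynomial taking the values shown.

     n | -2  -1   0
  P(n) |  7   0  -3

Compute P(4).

Using the Lagrange interpolation formula with nodes -2, -1, 0:
  L_0(n) = (n + 1)n / 2
  L_1(n) = (n + 2)n / -1
  L_2(n) = (n + 2)(n + 1) / 2
Then P(n) = 7·L_0(n) + 0·L_1(n) - 3·L_2(n).
Expanding and collecting terms gives P(n) = 2n^2 - n - 3.
Evaluating at n = 4: P(4) = 25.

25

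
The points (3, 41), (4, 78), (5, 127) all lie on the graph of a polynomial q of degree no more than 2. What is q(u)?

q(u) = 6u^2 - 5u + 2

Write q(u) = au^2 + bu + c. Substituting each data point gives a linear system:
  9a + 3b + c = 41
  16a + 4b + c = 78
  25a + 5b + c = 127
Solving the system yields a = 6, b = -5, c = 2.
So q(u) = 6u^2 - 5u + 2.
Check: q(5) = 127. ✓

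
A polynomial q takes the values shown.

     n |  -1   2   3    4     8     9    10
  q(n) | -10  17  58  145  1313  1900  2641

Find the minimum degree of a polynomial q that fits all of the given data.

3

Divided differences on the nodes -1, 2, 3, 4, 8, 9, 10:
  order 0: -10  17  58  145  1313  1900  2641
  order 1: 9  41  87  292  587  741
  order 2: 8  23  41  59  77
  order 3: 3  3  3  3
  order 4: 0  0  0
  order 5: 0  0
  order 6: 0
The order-3 divided differences are all 3 (nonzero) and every higher order vanishes, so the data lies on a polynomial of degree exactly 3.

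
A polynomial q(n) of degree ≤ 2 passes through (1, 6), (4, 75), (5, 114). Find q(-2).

Write q(n) = an^2 + bn + c. Substituting each data point gives a linear system:
  a + b + c = 6
  16a + 4b + c = 75
  25a + 5b + c = 114
Solving the system yields a = 4, b = 3, c = -1.
So q(n) = 4n^2 + 3n - 1.
Then q(-2) = 9.

9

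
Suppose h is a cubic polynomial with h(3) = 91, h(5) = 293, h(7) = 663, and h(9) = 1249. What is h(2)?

Write h(s) = as^3 + bs^2 + cs + d. Substituting each data point gives a linear system:
  27a + 9b + 3c + d = 91
  125a + 25b + 5c + d = 293
  343a + 49b + 7c + d = 663
  729a + 81b + 9c + d = 1249
Solving the system yields a = 1, b = 6, c = 4, d = -2.
So h(s) = s^3 + 6s^2 + 4s - 2.
Then h(2) = 38.

38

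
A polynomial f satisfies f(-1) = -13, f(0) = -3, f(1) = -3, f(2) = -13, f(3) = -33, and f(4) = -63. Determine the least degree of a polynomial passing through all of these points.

Forward differences of the values at x = -1, 0, 1, 2, 3, 4:
  f  : -13  -3  -3  -13  -33  -63
  Δ  : 10  0  -10  -20  -30
  Δ^2: -10  -10  -10  -10
  Δ^3: 0  0  0
  Δ^4: 0  0
  Δ^5: 0
The second differences are constant (-10) and nonzero, while all higher differences vanish, so the minimal degree is 2.

2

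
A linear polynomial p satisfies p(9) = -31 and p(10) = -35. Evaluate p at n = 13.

Using the Lagrange interpolation formula with nodes 9, 10:
  L_0(n) = (n - 10) / -1
  L_1(n) = (n - 9) / 1
Then p(n) = -31·L_0(n) - 35·L_1(n).
Expanding and collecting terms gives p(n) = -4n + 5.
Evaluating at n = 13: p(13) = -47.

-47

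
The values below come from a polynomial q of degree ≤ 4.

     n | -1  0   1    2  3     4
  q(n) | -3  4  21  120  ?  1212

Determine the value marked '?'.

On equispaced nodes a degree-4 polynomial has vanishing fifth forward difference, so
  - q(-1) + 5·q(0) - 10·q(1) + 10·q(2) - 5·q(3) + q(4) = 0.
Substituting the known values and solving for q(3):
  -5·q(3) = -2225
  q(3) = 445.

445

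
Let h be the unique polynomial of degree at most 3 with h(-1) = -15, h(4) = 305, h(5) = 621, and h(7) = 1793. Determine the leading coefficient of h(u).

Write h(u) = au^3 + bu^2 + cu + d. Substituting each data point gives a linear system:
  -a + b - c + d = -15
  64a + 16b + 4c + d = 305
  125a + 25b + 5c + d = 621
  343a + 49b + 7c + d = 1793
Solving the system yields a = 6, b = -6, c = 4, d = 1.
So h(u) = 6u³ - 6u² + 4u + 1.
The leading coefficient is 6.

6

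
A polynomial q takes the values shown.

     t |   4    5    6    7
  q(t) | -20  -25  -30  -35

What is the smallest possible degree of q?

1

Forward differences of the values at t = 4, 5, 6, 7:
  q  : -20  -25  -30  -35
  Δ  : -5  -5  -5
  Δ^2: 0  0
  Δ^3: 0
The first differences are constant (-5) and nonzero, while all higher differences vanish, so the minimal degree is 1.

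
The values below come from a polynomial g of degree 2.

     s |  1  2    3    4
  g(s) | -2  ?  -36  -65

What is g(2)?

The 3 known points determine the degree-2 polynomial uniquely.
Write g(s) = as^2 + bs + c. Substituting each data point gives a linear system:
  a + b + c = -2
  9a + 3b + c = -36
  16a + 4b + c = -65
Solving the system yields a = -4, b = -1, c = 3.
So g(s) = -4s² - s + 3.
Then g(2) = -15.

-15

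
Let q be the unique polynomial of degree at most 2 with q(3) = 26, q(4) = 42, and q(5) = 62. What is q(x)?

q(x) = 2x^2 + 2x + 2

Write q(x) = ax^2 + bx + c. Substituting each data point gives a linear system:
  9a + 3b + c = 26
  16a + 4b + c = 42
  25a + 5b + c = 62
Solving the system yields a = 2, b = 2, c = 2.
So q(x) = 2x^2 + 2x + 2.
Check: q(4) = 42. ✓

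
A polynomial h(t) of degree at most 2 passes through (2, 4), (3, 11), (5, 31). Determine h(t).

Write h(t) = at^2 + bt + c. Substituting each data point gives a linear system:
  4a + 2b + c = 4
  9a + 3b + c = 11
  25a + 5b + c = 31
Solving the system yields a = 1, b = 2, c = -4.
So h(t) = t² + 2t - 4.
Check: h(2) = 4. ✓

h(t) = t^2 + 2t - 4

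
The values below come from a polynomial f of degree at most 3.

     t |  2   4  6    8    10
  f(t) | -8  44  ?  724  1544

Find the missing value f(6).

The 4 known points determine the degree-3 polynomial uniquely.
Write f(t) = at^3 + bt^2 + ct + d. Substituting each data point gives a linear system:
  8a + 4b + 2c + d = -8
  64a + 16b + 4c + d = 44
  512a + 64b + 8c + d = 724
  1000a + 100b + 10c + d = 1544
Solving the system yields a = 2, b = -4, c = -6, d = 4.
So f(t) = 2t^3 - 4t^2 - 6t + 4.
Then f(6) = 256.

256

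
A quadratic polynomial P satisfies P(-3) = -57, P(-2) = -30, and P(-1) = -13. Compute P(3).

Forward differences of the values at s = -3, -2, -1:
  P  : -57  -30  -13
  Δ  : 27  17
  Δ^2: -10
The second differences are constant, confirming degree 2.
Interpolating (Newton forward form) and evaluating at s = 3 gives P(3) = -45.

-45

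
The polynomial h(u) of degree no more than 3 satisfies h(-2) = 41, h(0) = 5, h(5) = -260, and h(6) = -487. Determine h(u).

h(u) = -3u^3 + 4u^2 + 2u + 5

Using the Lagrange interpolation formula with nodes -2, 0, 5, 6:
  L_0(u) = u(u - 5)(u - 6) / -112
  L_1(u) = (u + 2)(u - 5)(u - 6) / 60
  L_2(u) = (u + 2)u(u - 6) / -35
  L_3(u) = (u + 2)u(u - 5) / 48
Then h(u) = 41·L_0(u) + 5·L_1(u) - 260·L_2(u) - 487·L_3(u).
Expanding and collecting terms gives h(u) = -3u^3 + 4u^2 + 2u + 5.
Check: h(0) = 5. ✓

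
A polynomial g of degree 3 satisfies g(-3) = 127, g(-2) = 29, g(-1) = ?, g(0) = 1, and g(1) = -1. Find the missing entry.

On equispaced nodes a degree-3 polynomial has vanishing fourth forward difference, so
  g(-3) - 4·g(-2) + 6·g(-1) - 4·g(0) + g(1) = 0.
Substituting the known values and solving for g(-1):
  6·g(-1) = -6
  g(-1) = -1.

-1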